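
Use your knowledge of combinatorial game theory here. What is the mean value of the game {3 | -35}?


Game = {3 | -35}, a switch {a | b} with numbers a > b.
Its thermograph has left wall a - t and right wall b + t, which meet at t = (a - b)/2, where both equal (a + b)/2. So the mast (mean value) is at (a + b)/2.
Mean = (3 + (-35))/2 = -32/2 = -16

-16


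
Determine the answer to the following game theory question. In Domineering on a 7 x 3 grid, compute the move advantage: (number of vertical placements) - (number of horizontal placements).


Board is 7 x 3 (rows x cols).
Left (vertical) placements: (rows-1) * cols = 6 * 3 = 18
Right (horizontal) placements: rows * (cols-1) = 7 * 2 = 14
Advantage = Left - Right = 18 - 14 = 4

4


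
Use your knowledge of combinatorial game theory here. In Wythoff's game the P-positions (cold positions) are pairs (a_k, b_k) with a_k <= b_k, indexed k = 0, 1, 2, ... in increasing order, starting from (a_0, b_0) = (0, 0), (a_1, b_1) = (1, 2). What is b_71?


By Wythoff's theorem, a_k = floor(k * phi) and b_k = floor(k * phi^2) = a_k + k, where phi = (1 + sqrt(5))/2 is the golden ratio.
phi = (1 + sqrt(5))/2 = 1.618034
phi^2 = phi + 1 = 2.618034
k = 71
k * phi^2 = 71 * 2.618034 = 185.880413
b_71 = floor(k * phi^2) = 185 (check: a_71 + k = 114 + 71 = 185)

185


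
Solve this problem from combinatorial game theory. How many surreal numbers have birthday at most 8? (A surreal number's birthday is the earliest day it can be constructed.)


Day 0: {|} = 0 is born. Count = 1.
Day n: the number of surreal numbers born by day n is 2^(n+1) - 1.
By day 0: 2^1 - 1 = 1
By day 1: 2^2 - 1 = 3
By day 2: 2^3 - 1 = 7
By day 3: 2^4 - 1 = 15
By day 4: 2^5 - 1 = 31
By day 5: 2^6 - 1 = 63
By day 6: 2^7 - 1 = 127
By day 7: 2^8 - 1 = 255
By day 8: 2^9 - 1 = 511
By day 8: 511 surreal numbers.

511


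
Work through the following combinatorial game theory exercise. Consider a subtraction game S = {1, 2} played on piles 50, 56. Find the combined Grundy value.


Subtraction set: {1, 2}
For this subtraction set, G(n) = n mod 3 (period = max + 1 = 3).
Pile 1 (size 50): G(50) = 50 mod 3 = 2
Pile 2 (size 56): G(56) = 56 mod 3 = 2
Total Grundy value = XOR of all: 2 XOR 2 = 0

0


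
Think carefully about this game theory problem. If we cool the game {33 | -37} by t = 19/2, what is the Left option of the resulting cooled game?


Original game: {33 | -37} (a switch {a | b} with a > b).
Cooling by t (for t below the temperature (a - b)/2 = 35) taxes each move by t: {a | b} cooled by t is {a - t | b + t}.
Cooling amount: t = 19/2
Cooled Left option: 33 - 19/2 = 47/2
Cooled Right option: -37 + 19/2 = -55/2
Cooled game: {47/2 | -55/2}
Left option = 47/2

47/2


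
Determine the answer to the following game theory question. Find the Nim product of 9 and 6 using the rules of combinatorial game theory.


Nim multiplication is bilinear over XOR: (u XOR v) * w = (u*w) XOR (v*w).
So we split each operand into its bit components and XOR the pairwise Nim products.
9 = 1 + 8 (as XOR of powers of 2).
6 = 2 + 4 (as XOR of powers of 2).
Using the standard Nim-product table on single bits:
  2*2 = 3,   2*4 = 8,   2*8 = 12,
  4*4 = 6,   4*8 = 11,  8*8 = 13,
and  1*x = x (identity), k*l = l*k (commutative).
Pairwise Nim products:
  1 * 2 = 2
  1 * 4 = 4
  8 * 2 = 12
  8 * 4 = 11
XOR them: 2 XOR 4 XOR 12 XOR 11 = 1.
Result: 9 * 6 = 1 (in Nim).

1


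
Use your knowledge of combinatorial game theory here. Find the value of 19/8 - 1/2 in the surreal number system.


x = 19/8, y = 1/2
Converting to common denominator: 8
x = 19/8, y = 4/8
x - y = 19/8 - 1/2 = 15/8

15/8


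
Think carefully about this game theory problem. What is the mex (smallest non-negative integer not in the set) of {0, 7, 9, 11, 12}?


Set = {0, 7, 9, 11, 12}
0 is in the set.
1 is NOT in the set. This is the mex.
mex = 1

1


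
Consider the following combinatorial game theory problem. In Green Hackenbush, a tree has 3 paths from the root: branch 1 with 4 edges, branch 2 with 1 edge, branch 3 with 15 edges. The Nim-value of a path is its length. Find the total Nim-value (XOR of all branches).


The tree has 3 branches from the ground vertex.
In Green Hackenbush, the Nim-value of a simple path of length k is k.
Branch 1: length 4, Nim-value = 4
Branch 2: length 1, Nim-value = 1
Branch 3: length 15, Nim-value = 15
Total Nim-value = XOR of all branch values:
0 XOR 4 = 4
4 XOR 1 = 5
5 XOR 15 = 10
Nim-value of the tree = 10

10


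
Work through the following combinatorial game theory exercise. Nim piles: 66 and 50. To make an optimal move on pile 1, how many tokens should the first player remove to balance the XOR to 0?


Piles: 66 and 50
Current XOR: 66 XOR 50 = 112 (non-zero, so this is an N-position).
To make the XOR zero, we need to find a move that balances the piles.
For pile 1 (size 66): target = 66 XOR 112 = 50
We reduce pile 1 from 66 to 50.
Tokens removed: 66 - 50 = 16
Verification: 50 XOR 50 = 0

16


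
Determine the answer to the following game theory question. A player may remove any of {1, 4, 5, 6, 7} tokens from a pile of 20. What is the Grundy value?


The subtraction set is S = {1, 4, 5, 6, 7}.
G(k) = mex{ G(k - s) : s in S, s <= k }. We compute iteratively: G(0) = 0.
G(1) = mex({0}) = 1
G(2) = mex({1}) = 0
G(3) = mex({0}) = 1
G(4) = mex({0, 1}) = 2
G(5) = mex({0, 1, 2}) = 3
G(6) = mex({0, 1, 3}) = 2
G(7) = mex({0, 1, 2}) = 3
G(8) = mex({0, 1, 2, 3}) = 4
G(9) = mex({0, 1, 2, 3, 4}) = 5
G(10) = mex({1, 2, 3, 5}) = 0
G(11) = mex({0, 2, 3}) = 1
G(12) = mex({1, 2, 3, 4}) = 0
G(13) = mex({0, 2, 3, 4, 5}) = 1
G(14) = mex({0, 1, 3, 4, 5}) = 2
G(15) = mex({0, 1, 2, 4, 5}) = 3
G(16) = mex({0, 1, 3, 5}) = 2
Observe that G(10)..G(16) = 0, 1, 0, 1, 2, 3, 2 repeats G(0)..G(6) = 0, 1, 0, 1, 2, 3, 2.
For k >= max(S) = 7, G(k) is determined by the previous 7 values G(k-7)..G(k-1); a window of 7 consecutive values has recurred shifted by 10, so by induction G(k + 10) = G(k) for all k >= 0: the sequence is periodic from the start with period 10.
One period: G(0..9) = 0, 1, 0, 1, 2, 3, 2, 3, 4, 5.
20 mod 10 = 0, so G(20) = G(0) = 0.

0


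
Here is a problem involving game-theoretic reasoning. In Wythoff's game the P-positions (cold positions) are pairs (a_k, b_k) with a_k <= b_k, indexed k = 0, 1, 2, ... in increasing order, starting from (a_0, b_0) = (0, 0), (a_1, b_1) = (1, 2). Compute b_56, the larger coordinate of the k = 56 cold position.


By Wythoff's theorem, a_k = floor(k * phi) and b_k = floor(k * phi^2) = a_k + k, where phi = (1 + sqrt(5))/2 is the golden ratio.
phi = (1 + sqrt(5))/2 = 1.618034
phi^2 = phi + 1 = 2.618034
k = 56
k * phi^2 = 56 * 2.618034 = 146.609903
b_56 = floor(k * phi^2) = 146 (check: a_56 + k = 90 + 56 = 146)

146


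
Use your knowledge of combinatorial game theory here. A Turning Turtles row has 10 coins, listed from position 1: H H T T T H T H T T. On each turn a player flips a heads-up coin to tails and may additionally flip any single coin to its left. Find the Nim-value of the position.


Coins: H H T T T H T H T T
Key fact: a single head at position k behaves exactly like a Nim heap of size k (turning it to T and optionally flipping a coin at j < k corresponds to moving the heap from k to j, or to 0), and heads combine as a disjunctive sum (two heads at the same place would cancel, matching j XOR j = 0). So the Nim-value is the XOR of the 1-indexed positions of the heads.
Face-up positions (1-indexed): [1, 2, 6, 8]
XOR 0 with 1: 0 XOR 1 = 1
XOR 1 with 2: 1 XOR 2 = 3
XOR 3 with 6: 3 XOR 6 = 5
XOR 5 with 8: 5 XOR 8 = 13
Nim-value = 13

13


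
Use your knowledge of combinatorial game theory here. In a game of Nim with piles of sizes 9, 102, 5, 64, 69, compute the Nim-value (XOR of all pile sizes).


We need the XOR (exclusive or) of all pile sizes.
After XOR-ing pile 1 (size 9): 0 XOR 9 = 9
After XOR-ing pile 2 (size 102): 9 XOR 102 = 111
After XOR-ing pile 3 (size 5): 111 XOR 5 = 106
After XOR-ing pile 4 (size 64): 106 XOR 64 = 42
After XOR-ing pile 5 (size 69): 42 XOR 69 = 111
The Nim-value of this position is 111.

111


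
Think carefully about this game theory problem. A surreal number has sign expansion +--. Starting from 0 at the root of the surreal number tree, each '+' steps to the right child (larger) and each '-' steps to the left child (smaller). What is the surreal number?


Sign expansion: +--
Rule: track bounds (lo, hi), initially (-inf, +inf). On '+', the current value becomes lo and we move to the simplest number in (value, hi): value + 1 if hi = +inf, otherwise the midpoint (value + hi)/2. On '-', the current value becomes hi and we move to value - 1 if lo = -inf, otherwise the midpoint (lo + value)/2.
Start at 0.
Step 1: sign = +, move right. Bounds: (0, +inf). Value = 1
Step 2: sign = -, move left. Bounds: (0, 1). Value = 1/2
Step 3: sign = -, move left. Bounds: (0, 1/2). Value = 1/4
The surreal number with sign expansion +-- is 1/4.

1/4


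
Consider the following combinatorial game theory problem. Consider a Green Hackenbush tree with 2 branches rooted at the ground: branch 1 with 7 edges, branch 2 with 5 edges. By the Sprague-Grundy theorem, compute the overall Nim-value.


The tree has 2 branches from the ground vertex.
In Green Hackenbush, the Nim-value of a simple path of length k is k.
Branch 1: length 7, Nim-value = 7
Branch 2: length 5, Nim-value = 5
Total Nim-value = XOR of all branch values:
0 XOR 7 = 7
7 XOR 5 = 2
Nim-value of the tree = 2

2


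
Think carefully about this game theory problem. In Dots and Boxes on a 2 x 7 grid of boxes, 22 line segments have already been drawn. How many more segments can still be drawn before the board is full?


Grid: 2 x 7 boxes, i.e. 3 rows and 8 columns of dots.
Horizontal edges: (rows + 1) * cols = 3 * 7 = 21
Vertical edges: rows * (cols + 1) = 2 * 8 = 16
Total edges: 21 + 16 = 37
Edges drawn: 22
Remaining: 37 - 22 = 15

15


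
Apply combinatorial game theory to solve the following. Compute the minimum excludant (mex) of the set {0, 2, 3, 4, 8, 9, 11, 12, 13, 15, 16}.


Set = {0, 2, 3, 4, 8, 9, 11, 12, 13, 15, 16}
0 is in the set.
1 is NOT in the set. This is the mex.
mex = 1

1


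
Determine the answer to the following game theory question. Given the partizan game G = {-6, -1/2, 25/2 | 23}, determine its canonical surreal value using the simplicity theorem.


Left options: {-6, -1/2, 25/2}, max = 25/2
Right options: {23}, min = 23
All options are numbers and max(Left) < min(Right), so by the simplicity theorem the value is the simplest (earliest-born) number strictly between 25/2 and 23.
Integers 13 through 22 all lie strictly between 25/2 and 23.
Among integers, the simplest (lowest birthday = smallest |n|; 0 is born on day 0, +-n on day n) is 13.
No non-integer in the interval can be simpler: if x is a non-integer in the interval, then floor(x) or ceil(x) also lies in the interval (the interval contains an integer), and both are proper prefixes of x's sign expansion, i.e. born earlier. So the game value is 13.
Game value = 13

13


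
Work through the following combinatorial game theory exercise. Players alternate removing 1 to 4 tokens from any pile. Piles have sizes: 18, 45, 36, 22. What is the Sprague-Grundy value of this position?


Subtraction set: {1, 2, 3, 4}
For this subtraction set, G(n) = n mod 5 (period = max + 1 = 5).
Pile 1 (size 18): G(18) = 18 mod 5 = 3
Pile 2 (size 45): G(45) = 45 mod 5 = 0
Pile 3 (size 36): G(36) = 36 mod 5 = 1
Pile 4 (size 22): G(22) = 22 mod 5 = 2
Total Grundy value = XOR of all: 3 XOR 0 XOR 1 XOR 2 = 0

0


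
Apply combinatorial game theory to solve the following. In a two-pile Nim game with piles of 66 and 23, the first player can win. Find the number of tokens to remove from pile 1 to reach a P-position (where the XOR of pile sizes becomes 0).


Piles: 66 and 23
Current XOR: 66 XOR 23 = 85 (non-zero, so this is an N-position).
To make the XOR zero, we need to find a move that balances the piles.
For pile 1 (size 66): target = 66 XOR 85 = 23
We reduce pile 1 from 66 to 23.
Tokens removed: 66 - 23 = 43
Verification: 23 XOR 23 = 0

43


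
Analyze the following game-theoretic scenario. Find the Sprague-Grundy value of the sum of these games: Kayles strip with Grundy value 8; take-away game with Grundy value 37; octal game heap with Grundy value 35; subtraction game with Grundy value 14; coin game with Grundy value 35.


By the Sprague-Grundy theorem, the Grundy value of a sum of games is the XOR of individual Grundy values.
Kayles strip: Grundy value = 8. Running XOR: 0 XOR 8 = 8
take-away game: Grundy value = 37. Running XOR: 8 XOR 37 = 45
octal game heap: Grundy value = 35. Running XOR: 45 XOR 35 = 14
subtraction game: Grundy value = 14. Running XOR: 14 XOR 14 = 0
coin game: Grundy value = 35. Running XOR: 0 XOR 35 = 35
The combined Grundy value is 35.

35


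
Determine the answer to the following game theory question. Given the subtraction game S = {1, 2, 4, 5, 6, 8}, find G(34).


The subtraction set is S = {1, 2, 4, 5, 6, 8}.
G(k) = mex{ G(k - s) : s in S, s <= k }. We compute iteratively: G(0) = 0.
G(1) = mex({0}) = 1
G(2) = mex({0, 1}) = 2
G(3) = mex({1, 2}) = 0
G(4) = mex({0, 2}) = 1
G(5) = mex({0, 1}) = 2
G(6) = mex({0, 1, 2}) = 3
G(7) = mex({0, 1, 2, 3}) = 4
G(8) = mex({0, 1, 2, 3, 4}) = 5
G(9) = mex({0, 1, 2, 4, 5}) = 3
G(10) = mex({1, 2, 3, 5}) = 0
G(11) = mex({0, 2, 3, 4}) = 1
G(12) = mex({0, 1, 3, 4, 5}) = 2
G(13) = mex({1, 2, 3, 4, 5}) = 0
G(14) = mex({0, 2, 3, 5}) = 1
G(15) = mex({0, 1, 3, 4}) = 2
G(16) = mex({0, 1, 2, 5}) = 3
G(17) = mex({0, 1, 2, 3}) = 4
Observe that G(10)..G(17) = 0, 1, 2, 0, 1, 2, 3, 4 repeats G(0)..G(7) = 0, 1, 2, 0, 1, 2, 3, 4.
For k >= max(S) = 8, G(k) is determined by the previous 8 values G(k-8)..G(k-1); a window of 8 consecutive values has recurred shifted by 10, so by induction G(k + 10) = G(k) for all k >= 0: the sequence is periodic from the start with period 10.
One period: G(0..9) = 0, 1, 2, 0, 1, 2, 3, 4, 5, 3.
34 mod 10 = 4, so G(34) = G(4) = 1.

1


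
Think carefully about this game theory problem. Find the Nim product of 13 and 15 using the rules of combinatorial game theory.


Nim multiplication is bilinear over XOR: (u XOR v) * w = (u*w) XOR (v*w).
So we split each operand into its bit components and XOR the pairwise Nim products.
13 = 1 + 4 + 8 (as XOR of powers of 2).
15 = 1 + 2 + 4 + 8 (as XOR of powers of 2).
Using the standard Nim-product table on single bits:
  2*2 = 3,   2*4 = 8,   2*8 = 12,
  4*4 = 6,   4*8 = 11,  8*8 = 13,
and  1*x = x (identity), k*l = l*k (commutative).
Pairwise Nim products:
  1 * 1 = 1
  1 * 2 = 2
  1 * 4 = 4
  1 * 8 = 8
  4 * 1 = 4
  4 * 2 = 8
  4 * 4 = 6
  4 * 8 = 11
  8 * 1 = 8
  8 * 2 = 12
  8 * 4 = 11
  8 * 8 = 13
XOR them: 1 XOR 2 XOR 4 XOR 8 XOR 4 XOR 8 XOR 6 XOR 11 XOR 8 XOR 12 XOR 11 XOR 13 = 12.
Result: 13 * 15 = 12 (in Nim).

12


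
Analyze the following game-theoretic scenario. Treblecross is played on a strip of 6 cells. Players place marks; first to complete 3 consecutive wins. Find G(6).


Treblecross: place X on empty cells; 3-in-a-row wins.
Playing within two cells of an existing X lets the opponent win at once, so sensible play treats the cells i-2..i+2 around each X as dead. The player left with no safe cell loses, so this is a normal-play take-away game on strips of safe cells.
Placing X at cell i (0-indexed) of a strip of k safe cells leaves independent strips of sizes max(0, i-2) and max(0, k-i-3). Hence G(k) = mex{ G(max(0,i-2)) XOR G(max(0,k-i-3)) : 0 <= i < k }, with G(0) = 0.
G(1): splits (0,0):0^0=0 -> mex({0}) = 1
G(2): splits (0,0):0^0=0 -> mex({0}) = 1
G(3): splits (0,0):0^0=0 -> mex({0}) = 1
G(4): splits (0,1):0^1=1 (0,0):0^0=0 -> mex({0, 1}) = 2
G(5): splits (0,2):0^1=1 (0,1):0^1=1 (0,0):0^0=0 -> mex({0, 1}) = 2
G(6) = mex({1}) = 0
Therefore G(6) = 0.

0


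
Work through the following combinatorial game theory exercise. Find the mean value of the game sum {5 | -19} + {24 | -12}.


G1 = {5 | -19}, G2 = {24 | -12}
Each is a switch {a | b} with numbers a > b; its mean value is (a + b)/2, and mean value is additive over game sums: m(G1 + G2) = m(G1) + m(G2).
Mean of G1 = (5 + (-19))/2 = -14/2 = -7
Mean of G2 = (24 + (-12))/2 = 12/2 = 6
Mean of G1 + G2 = -7 + 6 = -1

-1


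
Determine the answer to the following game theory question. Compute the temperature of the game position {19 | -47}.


The game is {19 | -47}, a switch {a | b} with numbers a > b.
Cooling {a | b} by t gives {a - t | b + t}, which stops being hot when a - t = b + t, i.e. at t = (a - b)/2. So the temperature of a switch is (a - b)/2.
Temperature = (Left option - Right option) / 2
= (19 - (-47)) / 2
= 66 / 2
= 33

33


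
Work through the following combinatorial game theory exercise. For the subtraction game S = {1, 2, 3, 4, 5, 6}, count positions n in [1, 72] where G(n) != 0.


Subtraction set S = {1, 2, 3, 4, 5, 6}, so G(n) = n mod 7.
G(n) = 0 when n is a multiple of 7.
Multiples of 7 in [1, 72]: 10
N-positions (nonzero Grundy) = 72 - 10 = 62

62


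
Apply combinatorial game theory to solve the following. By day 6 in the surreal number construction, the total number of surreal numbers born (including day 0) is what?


Day 0: {|} = 0 is born. Count = 1.
Day n: the number of surreal numbers born by day n is 2^(n+1) - 1.
By day 0: 2^1 - 1 = 1
By day 1: 2^2 - 1 = 3
By day 2: 2^3 - 1 = 7
By day 3: 2^4 - 1 = 15
By day 4: 2^5 - 1 = 31
By day 5: 2^6 - 1 = 63
By day 6: 2^7 - 1 = 127
By day 6: 127 surreal numbers.

127


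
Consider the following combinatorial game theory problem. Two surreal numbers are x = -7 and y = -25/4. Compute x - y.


x = -7, y = -25/4
Converting to common denominator: 4
x = -28/4, y = -25/4
x - y = -7 - -25/4 = -3/4

-3/4


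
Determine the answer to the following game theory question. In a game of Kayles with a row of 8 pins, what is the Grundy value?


Kayles: a move removes 1 or 2 adjacent pins from a contiguous row.
Removing pins from a row of k leaves two independent rows (a, b) with a + b = k - 1 (one pin) or a + b = k - 2 (two pins); an end removal gives a = 0.
By Sprague-Grundy, G(k) = mex{ G(a) XOR G(b) } over all these splits. G(0) = 0.
G(1): splits (0,0):0^0=0 -> mex({0}) = 1
G(2): splits (0,1):0^1=1 (0,0):0^0=0 -> mex({0, 1}) = 2
G(3): splits (0,2):0^2=2 (1,1):1^1=0 (0,1):0^1=1 -> mex({0, 1, 2}) = 3
G(4): splits (0,3):0^3=3 (1,2):1^2=3 (0,2):0^2=2 (1,1):1^1=0 -> mex({0, 2, 3}) = 1
G(5): splits (0,4):0^1=1 (1,3):1^3=2 (2,2):2^2=0 (0,3):0^3=3 (1,2):1^2=3 -> mex({0, 1, 2, 3}) = 4
G(6) = mex({0, 1, 2, 4}) = 3
G(7) = mex({0, 1, 3, 4, 5}) = 2
G(8) = mex({0, 2, 3, 5, 6}) = 1
Therefore G(8) = 1.

1


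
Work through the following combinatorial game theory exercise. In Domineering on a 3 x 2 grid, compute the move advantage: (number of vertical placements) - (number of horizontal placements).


Board is 3 x 2 (rows x cols).
Left (vertical) placements: (rows-1) * cols = 2 * 2 = 4
Right (horizontal) placements: rows * (cols-1) = 3 * 1 = 3
Advantage = Left - Right = 4 - 3 = 1

1


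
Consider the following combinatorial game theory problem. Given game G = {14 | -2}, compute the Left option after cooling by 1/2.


Original game: {14 | -2} (a switch {a | b} with a > b).
Cooling by t (for t below the temperature (a - b)/2 = 8) taxes each move by t: {a | b} cooled by t is {a - t | b + t}.
Cooling amount: t = 1/2
Cooled Left option: 14 - 1/2 = 27/2
Cooled Right option: -2 + 1/2 = -3/2
Cooled game: {27/2 | -3/2}
Left option = 27/2

27/2


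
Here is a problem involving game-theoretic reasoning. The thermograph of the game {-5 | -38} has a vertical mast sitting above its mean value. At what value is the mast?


Game = {-5 | -38}, a switch {a | b} with numbers a > b.
Its thermograph has left wall a - t and right wall b + t, which meet at t = (a - b)/2, where both equal (a + b)/2. So the mast (mean value) is at (a + b)/2.
Mean = (-5 + (-38))/2 = -43/2 = -43/2

-43/2


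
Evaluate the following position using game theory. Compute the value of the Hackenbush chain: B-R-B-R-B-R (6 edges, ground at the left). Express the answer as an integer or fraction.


Edges (from ground): B-R-B-R-B-R
By Berlekamp's sign-expansion rule, a Blue-Red Hackenbush stalk has the value of the surreal number whose sign sequence is the edge sequence with B -> + and R -> -.
Sign sequence: +-+-+-
Trace the sign expansion in the surreal number tree, starting from 0:
Edge 1: B (sign +) -> bounds (0, +inf), value = 1
Edge 2: R (sign -) -> bounds (0, 1), value = 1/2
Edge 3: B (sign +) -> bounds (1/2, 1), value = 3/4
Edge 4: R (sign -) -> bounds (1/2, 3/4), value = 5/8
Edge 5: B (sign +) -> bounds (5/8, 3/4), value = 11/16
Edge 6: R (sign -) -> bounds (5/8, 11/16), value = 21/32
Game value = 21/32

21/32


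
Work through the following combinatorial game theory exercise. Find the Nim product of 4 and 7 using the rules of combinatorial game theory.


Nim multiplication is bilinear over XOR: (u XOR v) * w = (u*w) XOR (v*w).
So we split each operand into its bit components and XOR the pairwise Nim products.
4 = 4 (as XOR of powers of 2).
7 = 1 + 2 + 4 (as XOR of powers of 2).
Using the standard Nim-product table on single bits:
  2*2 = 3,   2*4 = 8,   2*8 = 12,
  4*4 = 6,   4*8 = 11,  8*8 = 13,
and  1*x = x (identity), k*l = l*k (commutative).
Pairwise Nim products:
  4 * 1 = 4
  4 * 2 = 8
  4 * 4 = 6
XOR them: 4 XOR 8 XOR 6 = 10.
Result: 4 * 7 = 10 (in Nim).

10


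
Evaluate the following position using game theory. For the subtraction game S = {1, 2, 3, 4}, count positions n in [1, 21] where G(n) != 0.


Subtraction set S = {1, 2, 3, 4}, so G(n) = n mod 5.
G(n) = 0 when n is a multiple of 5.
Multiples of 5 in [1, 21]: 4
N-positions (nonzero Grundy) = 21 - 4 = 17

17


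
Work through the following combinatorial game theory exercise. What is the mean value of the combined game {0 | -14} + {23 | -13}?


G1 = {0 | -14}, G2 = {23 | -13}
Each is a switch {a | b} with numbers a > b; its mean value is (a + b)/2, and mean value is additive over game sums: m(G1 + G2) = m(G1) + m(G2).
Mean of G1 = (0 + (-14))/2 = -14/2 = -7
Mean of G2 = (23 + (-13))/2 = 10/2 = 5
Mean of G1 + G2 = -7 + 5 = -2

-2


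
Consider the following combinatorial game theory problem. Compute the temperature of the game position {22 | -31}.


The game is {22 | -31}, a switch {a | b} with numbers a > b.
Cooling {a | b} by t gives {a - t | b + t}, which stops being hot when a - t = b + t, i.e. at t = (a - b)/2. So the temperature of a switch is (a - b)/2.
Temperature = (Left option - Right option) / 2
= (22 - (-31)) / 2
= 53 / 2
= 53/2

53/2


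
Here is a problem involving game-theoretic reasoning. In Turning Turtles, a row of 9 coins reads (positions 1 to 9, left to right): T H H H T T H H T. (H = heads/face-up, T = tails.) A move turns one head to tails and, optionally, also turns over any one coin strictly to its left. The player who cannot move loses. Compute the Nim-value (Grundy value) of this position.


Coins: T H H H T T H H T
Key fact: a single head at position k behaves exactly like a Nim heap of size k (turning it to T and optionally flipping a coin at j < k corresponds to moving the heap from k to j, or to 0), and heads combine as a disjunctive sum (two heads at the same place would cancel, matching j XOR j = 0). So the Nim-value is the XOR of the 1-indexed positions of the heads.
Face-up positions (1-indexed): [2, 3, 4, 7, 8]
XOR 0 with 2: 0 XOR 2 = 2
XOR 2 with 3: 2 XOR 3 = 1
XOR 1 with 4: 1 XOR 4 = 5
XOR 5 with 7: 5 XOR 7 = 2
XOR 2 with 8: 2 XOR 8 = 10
Nim-value = 10

10


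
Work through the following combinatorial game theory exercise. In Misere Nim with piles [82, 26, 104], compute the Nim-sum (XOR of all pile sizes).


We need the XOR (exclusive or) of all pile sizes.
After XOR-ing pile 1 (size 82): 0 XOR 82 = 82
After XOR-ing pile 2 (size 26): 82 XOR 26 = 72
After XOR-ing pile 3 (size 104): 72 XOR 104 = 32
The Nim-value of this position is 32.

32


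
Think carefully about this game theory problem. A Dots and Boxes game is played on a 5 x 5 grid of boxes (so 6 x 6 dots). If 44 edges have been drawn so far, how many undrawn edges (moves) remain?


Grid: 5 x 5 boxes, i.e. 6 rows and 6 columns of dots.
Horizontal edges: (rows + 1) * cols = 6 * 5 = 30
Vertical edges: rows * (cols + 1) = 5 * 6 = 30
Total edges: 30 + 30 = 60
Edges drawn: 44
Remaining: 60 - 44 = 16

16


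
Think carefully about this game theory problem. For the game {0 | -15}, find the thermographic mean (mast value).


Game = {0 | -15}, a switch {a | b} with numbers a > b.
Its thermograph has left wall a - t and right wall b + t, which meet at t = (a - b)/2, where both equal (a + b)/2. So the mast (mean value) is at (a + b)/2.
Mean = (0 + (-15))/2 = -15/2 = -15/2

-15/2


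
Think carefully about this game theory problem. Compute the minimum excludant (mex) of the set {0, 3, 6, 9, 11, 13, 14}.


Set = {0, 3, 6, 9, 11, 13, 14}
0 is in the set.
1 is NOT in the set. This is the mex.
mex = 1

1


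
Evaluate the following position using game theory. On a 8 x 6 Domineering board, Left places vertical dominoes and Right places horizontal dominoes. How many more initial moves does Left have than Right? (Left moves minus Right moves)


Board is 8 x 6 (rows x cols).
Left (vertical) placements: (rows-1) * cols = 7 * 6 = 42
Right (horizontal) placements: rows * (cols-1) = 8 * 5 = 40
Advantage = Left - Right = 42 - 40 = 2

2


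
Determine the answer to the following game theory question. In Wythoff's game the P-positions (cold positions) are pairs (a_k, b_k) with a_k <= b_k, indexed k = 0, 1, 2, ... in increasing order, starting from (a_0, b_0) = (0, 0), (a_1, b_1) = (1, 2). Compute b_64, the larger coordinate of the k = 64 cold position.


By Wythoff's theorem, a_k = floor(k * phi) and b_k = floor(k * phi^2) = a_k + k, where phi = (1 + sqrt(5))/2 is the golden ratio.
phi = (1 + sqrt(5))/2 = 1.618034
phi^2 = phi + 1 = 2.618034
k = 64
k * phi^2 = 64 * 2.618034 = 167.554175
b_64 = floor(k * phi^2) = 167 (check: a_64 + k = 103 + 64 = 167)

167


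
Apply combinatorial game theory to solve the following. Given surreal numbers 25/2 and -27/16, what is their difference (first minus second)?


x = 25/2, y = -27/16
Converting to common denominator: 16
x = 200/16, y = -27/16
x - y = 25/2 - -27/16 = 227/16

227/16


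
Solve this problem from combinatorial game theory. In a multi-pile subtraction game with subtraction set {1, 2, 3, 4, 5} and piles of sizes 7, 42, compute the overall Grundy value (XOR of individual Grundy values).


Subtraction set: {1, 2, 3, 4, 5}
For this subtraction set, G(n) = n mod 6 (period = max + 1 = 6).
Pile 1 (size 7): G(7) = 7 mod 6 = 1
Pile 2 (size 42): G(42) = 42 mod 6 = 0
Total Grundy value = XOR of all: 1 XOR 0 = 1

1


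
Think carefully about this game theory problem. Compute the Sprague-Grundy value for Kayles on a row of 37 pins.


Kayles: a move removes 1 or 2 adjacent pins from a contiguous row.
Removing pins from a row of k leaves two independent rows (a, b) with a + b = k - 1 (one pin) or a + b = k - 2 (two pins); an end removal gives a = 0.
By Sprague-Grundy, G(k) = mex{ G(a) XOR G(b) } over all these splits. G(0) = 0.
G(1): splits (0,0):0^0=0 -> mex({0}) = 1
G(2): splits (0,1):0^1=1 (0,0):0^0=0 -> mex({0, 1}) = 2
G(3): splits (0,2):0^2=2 (1,1):1^1=0 (0,1):0^1=1 -> mex({0, 1, 2}) = 3
G(4): splits (0,3):0^3=3 (1,2):1^2=3 (0,2):0^2=2 (1,1):1^1=0 -> mex({0, 2, 3}) = 1
G(5): splits (0,4):0^1=1 (1,3):1^3=2 (2,2):2^2=0 (0,3):0^3=3 (1,2):1^2=3 -> mex({0, 1, 2, 3}) = 4
G(6) = mex({0, 1, 2, 4}) = 3
G(7) = mex({0, 1, 3, 4, 5}) = 2
G(8) = mex({0, 2, 3, 5, 6}) = 1
G(9) = mex({0, 1, 2, 3, 6, 7}) = 4
G(10) = mex({0, 1, 3, 4, 5, 7}) = 2
G(11) = mex({0, 1, 2, 3, 4, 5}) = 6
G(12) = mex({0, 1, 2, 3, 5, 6, 7}) = 4
G(13) = mex({0, 2, 3, 4, 6, 7}) = 1
G(14) = mex({0, 1, 4, 5, 6, 7}) = 2
G(15) = mex({0, 1, 2, 3, 4, 5, 6}) = 7
G(16) = mex({0, 2, 3, 5, 6, 7}) = 1
G(17) = mex({0, 1, 2, 3, 5, 6, 7}) = 4
G(18) = mex({0, 1, 2, 4, 5, 6}) = 3
G(19) = mex({0, 1, 3, 4, 5, 7}) = 2
G(20) = mex({0, 2, 3, 4, 5, 6, 7}) = 1
G(21) = mex({0, 1, 2, 3, 5, 6, 7}) = 4
G(22) = mex({0, 1, 2, 3, 4, 5, 7}) = 6
G(23) = mex({0, 1, 2, 3, 4, 5, 6}) = 7
G(24) = mex({0, 1, 2, 3, 5, 6, 7}) = 4
G(25) = mex({0, 2, 3, 4, 6, 7}) = 1
G(26) = mex({0, 1, 3, 4, 5, 6, 7}) = 2
G(27) = mex({0, 1, 2, 3, 4, 5, 6, 7}) = 8
G(28) = mex({0, 1, 2, 3, 4, 6, 7, 8}) = 5
G(29) = mex({0, 1, 2, 3, 5, 6, 7, 8, 9}) = 4
G(30) = mex({0, 1, 2, 3, 4, 5, 6, 9, 10}) = 7
G(31) = mex({0, 1, 3, 4, 5, 7, 10, 11}) = 2
G(32) = mex({0, 2, 3, 4, 5, 6, 7, 9, 11}) = 1
G(33) = mex({0, 1, 2, 3, 4, 5, 6, 7, 9, 12}) = 8
G(34) = mex({0, 1, 2, 3, 4, 5, 7, 8, 11, 12}) = 6
G(35) = mex({0, 1, 2, 3, 4, 5, 6, 8, 9, 10, 11}) = 7
G(36) = mex({0, 1, 2, 3, 5, 6, 7, 9, 10}) = 4
G(37) = mex({0, 2, 3, 4, 6, 7, 9, 10, 11, 12}) = 1
Therefore G(37) = 1.

1


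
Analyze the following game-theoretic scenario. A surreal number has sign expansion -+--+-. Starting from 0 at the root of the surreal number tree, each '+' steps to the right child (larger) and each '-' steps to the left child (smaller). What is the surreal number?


Sign expansion: -+--+-
Rule: track bounds (lo, hi), initially (-inf, +inf). On '+', the current value becomes lo and we move to the simplest number in (value, hi): value + 1 if hi = +inf, otherwise the midpoint (value + hi)/2. On '-', the current value becomes hi and we move to value - 1 if lo = -inf, otherwise the midpoint (lo + value)/2.
Start at 0.
Step 1: sign = -, move left. Bounds: (-inf, 0). Value = -1
Step 2: sign = +, move right. Bounds: (-1, 0). Value = -1/2
Step 3: sign = -, move left. Bounds: (-1, -1/2). Value = -3/4
Step 4: sign = -, move left. Bounds: (-1, -3/4). Value = -7/8
Step 5: sign = +, move right. Bounds: (-7/8, -3/4). Value = -13/16
Step 6: sign = -, move left. Bounds: (-7/8, -13/16). Value = -27/32
The surreal number with sign expansion -+--+- is -27/32.

-27/32


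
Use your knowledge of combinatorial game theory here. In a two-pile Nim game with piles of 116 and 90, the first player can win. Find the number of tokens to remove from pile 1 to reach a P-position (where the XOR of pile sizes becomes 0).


Piles: 116 and 90
Current XOR: 116 XOR 90 = 46 (non-zero, so this is an N-position).
To make the XOR zero, we need to find a move that balances the piles.
For pile 1 (size 116): target = 116 XOR 46 = 90
We reduce pile 1 from 116 to 90.
Tokens removed: 116 - 90 = 26
Verification: 90 XOR 90 = 0

26


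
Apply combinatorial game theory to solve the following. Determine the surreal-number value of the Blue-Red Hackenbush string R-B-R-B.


Edges (from ground): R-B-R-B
By Berlekamp's sign-expansion rule, a Blue-Red Hackenbush stalk has the value of the surreal number whose sign sequence is the edge sequence with B -> + and R -> -.
Sign sequence: -+-+
Trace the sign expansion in the surreal number tree, starting from 0:
Edge 1: R (sign -) -> bounds (-inf, 0), value = -1
Edge 2: B (sign +) -> bounds (-1, 0), value = -1/2
Edge 3: R (sign -) -> bounds (-1, -1/2), value = -3/4
Edge 4: B (sign +) -> bounds (-3/4, -1/2), value = -5/8
Game value = -5/8

-5/8


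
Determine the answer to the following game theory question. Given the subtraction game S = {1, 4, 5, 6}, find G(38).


The subtraction set is S = {1, 4, 5, 6}.
G(k) = mex{ G(k - s) : s in S, s <= k }. We compute iteratively: G(0) = 0.
G(1) = mex({0}) = 1
G(2) = mex({1}) = 0
G(3) = mex({0}) = 1
G(4) = mex({0, 1}) = 2
G(5) = mex({0, 1, 2}) = 3
G(6) = mex({0, 1, 3}) = 2
G(7) = mex({0, 1, 2}) = 3
G(8) = mex({0, 1, 2, 3}) = 4
G(9) = mex({1, 2, 3, 4}) = 0
G(10) = mex({0, 2, 3}) = 1
G(11) = mex({1, 2, 3}) = 0
G(12) = mex({0, 2, 3, 4}) = 1
G(13) = mex({0, 1, 3, 4}) = 2
G(14) = mex({0, 1, 2, 4}) = 3
Observe that G(9)..G(14) = 0, 1, 0, 1, 2, 3 repeats G(0)..G(5) = 0, 1, 0, 1, 2, 3.
For k >= max(S) = 6, G(k) is determined by the previous 6 values G(k-6)..G(k-1); a window of 6 consecutive values has recurred shifted by 9, so by induction G(k + 9) = G(k) for all k >= 0: the sequence is periodic from the start with period 9.
One period: G(0..8) = 0, 1, 0, 1, 2, 3, 2, 3, 4.
38 mod 9 = 2, so G(38) = G(2) = 0.

0


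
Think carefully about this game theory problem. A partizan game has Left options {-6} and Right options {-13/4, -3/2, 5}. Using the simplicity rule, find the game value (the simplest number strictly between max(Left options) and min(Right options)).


Left options: {-6}, max = -6
Right options: {-13/4, -3/2, 5}, min = -13/4
All options are numbers and max(Left) < min(Right), so by the simplicity theorem the value is the simplest (earliest-born) number strictly between -6 and -13/4.
Integers -5 through -4 all lie strictly between -6 and -13/4.
Among integers, the simplest (lowest birthday = smallest |n|; 0 is born on day 0, +-n on day n) is -4.
No non-integer in the interval can be simpler: if x is a non-integer in the interval, then floor(x) or ceil(x) also lies in the interval (the interval contains an integer), and both are proper prefixes of x's sign expansion, i.e. born earlier. So the game value is -4.
Game value = -4

-4


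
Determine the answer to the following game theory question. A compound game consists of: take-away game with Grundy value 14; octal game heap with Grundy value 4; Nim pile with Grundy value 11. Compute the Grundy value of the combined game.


By the Sprague-Grundy theorem, the Grundy value of a sum of games is the XOR of individual Grundy values.
take-away game: Grundy value = 14. Running XOR: 0 XOR 14 = 14
octal game heap: Grundy value = 4. Running XOR: 14 XOR 4 = 10
Nim pile: Grundy value = 11. Running XOR: 10 XOR 11 = 1
The combined Grundy value is 1.

1


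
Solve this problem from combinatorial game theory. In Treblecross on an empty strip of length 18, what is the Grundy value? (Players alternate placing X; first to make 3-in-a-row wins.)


Treblecross: place X on empty cells; 3-in-a-row wins.
Playing within two cells of an existing X lets the opponent win at once, so sensible play treats the cells i-2..i+2 around each X as dead. The player left with no safe cell loses, so this is a normal-play take-away game on strips of safe cells.
Placing X at cell i (0-indexed) of a strip of k safe cells leaves independent strips of sizes max(0, i-2) and max(0, k-i-3). Hence G(k) = mex{ G(max(0,i-2)) XOR G(max(0,k-i-3)) : 0 <= i < k }, with G(0) = 0.
G(1): splits (0,0):0^0=0 -> mex({0}) = 1
G(2): splits (0,0):0^0=0 -> mex({0}) = 1
G(3): splits (0,0):0^0=0 -> mex({0}) = 1
G(4): splits (0,1):0^1=1 (0,0):0^0=0 -> mex({0, 1}) = 2
G(5): splits (0,2):0^1=1 (0,1):0^1=1 (0,0):0^0=0 -> mex({0, 1}) = 2
G(6) = mex({1}) = 0
G(7) = mex({0, 1, 2}) = 3
G(8) = mex({0, 1, 2}) = 3
G(9) = mex({0, 2}) = 1
G(10) = mex({0, 2, 3}) = 1
G(11) = mex({0, 3}) = 1
G(12) = mex({1, 3}) = 0
G(13) = mex({0, 1, 2, 3}) = 4
G(14) = mex({0, 1, 2}) = 3
G(15) = mex({0, 1, 2}) = 3
G(16) = mex({0, 1, 2, 4}) = 3
G(17) = mex({0, 1, 3, 4}) = 2
G(18) = mex({0, 1, 3, 4}) = 2
Therefore G(18) = 2.

2


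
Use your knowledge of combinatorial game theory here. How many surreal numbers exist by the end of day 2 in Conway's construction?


Day 0: {|} = 0 is born. Count = 1.
Day n: the number of surreal numbers born by day n is 2^(n+1) - 1.
By day 0: 2^1 - 1 = 1
By day 1: 2^2 - 1 = 3
By day 2: 2^3 - 1 = 7
By day 2: 7 surreal numbers.

7


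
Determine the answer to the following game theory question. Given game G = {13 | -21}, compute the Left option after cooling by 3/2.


Original game: {13 | -21} (a switch {a | b} with a > b).
Cooling by t (for t below the temperature (a - b)/2 = 17) taxes each move by t: {a | b} cooled by t is {a - t | b + t}.
Cooling amount: t = 3/2
Cooled Left option: 13 - 3/2 = 23/2
Cooled Right option: -21 + 3/2 = -39/2
Cooled game: {23/2 | -39/2}
Left option = 23/2

23/2


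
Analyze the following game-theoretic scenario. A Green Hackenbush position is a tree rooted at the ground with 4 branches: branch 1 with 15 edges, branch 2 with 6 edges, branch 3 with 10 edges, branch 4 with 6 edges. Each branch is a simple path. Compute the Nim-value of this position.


The tree has 4 branches from the ground vertex.
In Green Hackenbush, the Nim-value of a simple path of length k is k.
Branch 1: length 15, Nim-value = 15
Branch 2: length 6, Nim-value = 6
Branch 3: length 10, Nim-value = 10
Branch 4: length 6, Nim-value = 6
Total Nim-value = XOR of all branch values:
0 XOR 15 = 15
15 XOR 6 = 9
9 XOR 10 = 3
3 XOR 6 = 5
Nim-value of the tree = 5

5


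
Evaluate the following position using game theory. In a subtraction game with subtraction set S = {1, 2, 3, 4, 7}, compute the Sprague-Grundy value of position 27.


The subtraction set is S = {1, 2, 3, 4, 7}.
G(k) = mex{ G(k - s) : s in S, s <= k }. We compute iteratively: G(0) = 0.
G(1) = mex({0}) = 1
G(2) = mex({0, 1}) = 2
G(3) = mex({0, 1, 2}) = 3
G(4) = mex({0, 1, 2, 3}) = 4
G(5) = mex({1, 2, 3, 4}) = 0
G(6) = mex({0, 2, 3, 4}) = 1
G(7) = mex({0, 1, 3, 4}) = 2
G(8) = mex({0, 1, 2, 4}) = 3
G(9) = mex({0, 1, 2, 3}) = 4
G(10) = mex({1, 2, 3, 4}) = 0
G(11) = mex({0, 2, 3, 4}) = 1
Observe that G(5)..G(11) = 0, 1, 2, 3, 4, 0, 1 repeats G(0)..G(6) = 0, 1, 2, 3, 4, 0, 1.
For k >= max(S) = 7, G(k) is determined by the previous 7 values G(k-7)..G(k-1); a window of 7 consecutive values has recurred shifted by 5, so by induction G(k + 5) = G(k) for all k >= 0: the sequence is periodic from the start with period 5.
One period: G(0..4) = 0, 1, 2, 3, 4.
27 mod 5 = 2, so G(27) = G(2) = 2.

2


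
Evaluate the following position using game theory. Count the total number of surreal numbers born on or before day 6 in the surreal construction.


Day 0: {|} = 0 is born. Count = 1.
Day n: the number of surreal numbers born by day n is 2^(n+1) - 1.
By day 0: 2^1 - 1 = 1
By day 1: 2^2 - 1 = 3
By day 2: 2^3 - 1 = 7
By day 3: 2^4 - 1 = 15
By day 4: 2^5 - 1 = 31
By day 5: 2^6 - 1 = 63
By day 6: 2^7 - 1 = 127
By day 6: 127 surreal numbers.

127


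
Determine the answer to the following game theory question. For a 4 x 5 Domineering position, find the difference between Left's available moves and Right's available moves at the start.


Board is 4 x 5 (rows x cols).
Left (vertical) placements: (rows-1) * cols = 3 * 5 = 15
Right (horizontal) placements: rows * (cols-1) = 4 * 4 = 16
Advantage = Left - Right = 15 - 16 = -1

-1


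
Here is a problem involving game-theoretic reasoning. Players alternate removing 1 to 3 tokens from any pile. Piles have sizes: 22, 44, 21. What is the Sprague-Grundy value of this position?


Subtraction set: {1, 2, 3}
For this subtraction set, G(n) = n mod 4 (period = max + 1 = 4).
Pile 1 (size 22): G(22) = 22 mod 4 = 2
Pile 2 (size 44): G(44) = 44 mod 4 = 0
Pile 3 (size 21): G(21) = 21 mod 4 = 1
Total Grundy value = XOR of all: 2 XOR 0 XOR 1 = 3

3


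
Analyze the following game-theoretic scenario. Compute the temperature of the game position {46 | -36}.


The game is {46 | -36}, a switch {a | b} with numbers a > b.
Cooling {a | b} by t gives {a - t | b + t}, which stops being hot when a - t = b + t, i.e. at t = (a - b)/2. So the temperature of a switch is (a - b)/2.
Temperature = (Left option - Right option) / 2
= (46 - (-36)) / 2
= 82 / 2
= 41

41


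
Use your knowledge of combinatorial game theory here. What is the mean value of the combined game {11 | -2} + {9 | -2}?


G1 = {11 | -2}, G2 = {9 | -2}
Each is a switch {a | b} with numbers a > b; its mean value is (a + b)/2, and mean value is additive over game sums: m(G1 + G2) = m(G1) + m(G2).
Mean of G1 = (11 + (-2))/2 = 9/2 = 9/2
Mean of G2 = (9 + (-2))/2 = 7/2 = 7/2
Mean of G1 + G2 = 9/2 + 7/2 = 8

8


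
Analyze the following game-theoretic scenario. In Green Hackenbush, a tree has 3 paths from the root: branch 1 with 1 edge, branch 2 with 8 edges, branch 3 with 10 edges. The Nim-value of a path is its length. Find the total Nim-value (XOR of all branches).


The tree has 3 branches from the ground vertex.
In Green Hackenbush, the Nim-value of a simple path of length k is k.
Branch 1: length 1, Nim-value = 1
Branch 2: length 8, Nim-value = 8
Branch 3: length 10, Nim-value = 10
Total Nim-value = XOR of all branch values:
0 XOR 1 = 1
1 XOR 8 = 9
9 XOR 10 = 3
Nim-value of the tree = 3

3


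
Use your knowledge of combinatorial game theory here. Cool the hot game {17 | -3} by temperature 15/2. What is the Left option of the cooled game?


Original game: {17 | -3} (a switch {a | b} with a > b).
Cooling by t (for t below the temperature (a - b)/2 = 10) taxes each move by t: {a | b} cooled by t is {a - t | b + t}.
Cooling amount: t = 15/2
Cooled Left option: 17 - 15/2 = 19/2
Cooled Right option: -3 + 15/2 = 9/2
Cooled game: {19/2 | 9/2}
Left option = 19/2

19/2
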